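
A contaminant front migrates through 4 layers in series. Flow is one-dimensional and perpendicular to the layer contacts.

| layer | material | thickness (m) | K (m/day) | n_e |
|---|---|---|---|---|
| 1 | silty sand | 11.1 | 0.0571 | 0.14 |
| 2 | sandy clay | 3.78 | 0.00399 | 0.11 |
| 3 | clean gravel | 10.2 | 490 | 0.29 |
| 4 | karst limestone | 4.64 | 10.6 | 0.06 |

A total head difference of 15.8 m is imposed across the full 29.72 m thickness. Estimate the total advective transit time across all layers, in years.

With flow normal to the layers, continuity requires the same specific discharge q through every layer.
Σ(b_i/K_i) = 11.1/0.0571 + 3.78/0.00399 + 10.2/490 + 4.64/10.6 = 1142 d.
q = Δh / Σ(b_i/K_i) = 15.8 / 1142 = 0.01383 m/day.
In each layer the seepage velocity is v_i = q/n_i, so the layer transit time is t_i = b_i·n_i / q:
  layer 1 (silty sand): t_1 = 11.1 × 0.14 / 0.01383 = 112.3 d
  layer 2 (sandy clay): t_2 = 3.78 × 0.11 / 0.01383 = 30.06 d
  layer 3 (clean gravel): t_3 = 10.2 × 0.29 / 0.01383 = 213.8 d
  layer 4 (karst limestone): t_4 = 4.64 × 0.06 / 0.01383 = 20.13 d
Total t = Σ t_i = 376.4 days = 1.030 years.

1.03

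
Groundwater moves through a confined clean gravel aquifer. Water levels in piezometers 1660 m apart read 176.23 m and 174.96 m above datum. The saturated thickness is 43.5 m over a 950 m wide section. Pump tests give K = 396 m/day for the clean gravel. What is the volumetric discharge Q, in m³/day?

Cross-sectional area A = 950 × 43.5 = 41325 m².
Hydraulic gradient i = (176.23 − 174.96) / 1660 = 1.27 / 1660 = 0.0007651.
Darcy's law: Q = K · A · i = 396.0 × 41325 × 0.0007651 = 12520 m³/day.

12500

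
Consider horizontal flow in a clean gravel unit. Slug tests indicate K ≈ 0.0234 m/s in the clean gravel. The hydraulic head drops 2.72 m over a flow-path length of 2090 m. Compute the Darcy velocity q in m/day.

Convert K: 0.0234 m/s × 86400 = 2022 m/day.
Hydraulic gradient i = Δh / L = 2.72 / 2090 = 0.001301.
Specific discharge q = K · i = 2022 × 0.001301 = 2.631 m/day.

2.63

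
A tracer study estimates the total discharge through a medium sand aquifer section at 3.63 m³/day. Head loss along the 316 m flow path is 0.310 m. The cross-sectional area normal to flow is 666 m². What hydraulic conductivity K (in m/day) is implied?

5.56

Hydraulic gradient i = Δh / L = 0.310 / 316 = 0.0009810.
From Q = K·A·i, K = Q / (A·i) = 3.63 / (666.0 × 0.0009810) = 5.556 m/day.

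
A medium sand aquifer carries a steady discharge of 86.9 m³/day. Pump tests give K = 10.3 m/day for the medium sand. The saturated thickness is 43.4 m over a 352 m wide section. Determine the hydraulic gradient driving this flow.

0.000552

Cross-sectional area A = 352 × 43.4 = 15277 m².
From Q = K·A·i, i = Q / (K·A) = 86.9 / (10.30 × 15277) = 0.0005523.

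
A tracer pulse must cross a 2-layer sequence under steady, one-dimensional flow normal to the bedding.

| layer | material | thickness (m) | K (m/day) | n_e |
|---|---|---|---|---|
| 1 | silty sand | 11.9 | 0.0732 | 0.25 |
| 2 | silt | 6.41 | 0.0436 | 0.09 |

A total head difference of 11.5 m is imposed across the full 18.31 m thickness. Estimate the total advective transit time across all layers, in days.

With flow normal to the layers, continuity requires the same specific discharge q through every layer.
Σ(b_i/K_i) = 11.9/0.0732 + 6.41/0.0436 = 309.6 d.
q = Δh / Σ(b_i/K_i) = 11.5 / 309.6 = 0.03715 m/day.
In each layer the seepage velocity is v_i = q/n_i, so the layer transit time is t_i = b_i·n_i / q:
  layer 1 (silty sand): t_1 = 11.9 × 0.25 / 0.03715 = 80.09 d
  layer 2 (silt): t_2 = 6.41 × 0.09 / 0.03715 = 15.53 d
Total t = Σ t_i = 95.62 days.

95.6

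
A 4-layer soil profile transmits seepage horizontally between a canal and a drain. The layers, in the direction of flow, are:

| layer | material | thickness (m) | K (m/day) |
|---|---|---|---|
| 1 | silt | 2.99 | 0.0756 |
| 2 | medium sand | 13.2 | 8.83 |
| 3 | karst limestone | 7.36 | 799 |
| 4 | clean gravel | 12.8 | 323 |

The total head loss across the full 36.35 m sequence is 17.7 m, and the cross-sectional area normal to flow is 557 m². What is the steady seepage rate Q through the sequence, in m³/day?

Flow is perpendicular to layering, so the layers act in series and the equivalent K is the thickness-weighted harmonic mean.
Total thickness L = 2.99 + 13.2 + 7.36 + 12.8 = 36.35 m.
Σ(b_i/K_i) = 2.99/0.0756 + 13.2/8.83 + 7.36/799 + 12.8/323 = 41.09 d.
K_eq = L / Σ(b_i/K_i) = 36.35 / 41.09 = 0.8846 m/day.
Q = K_eq · A · (Δh/L) = 0.8846 × 557 × (17.7/36.35) = 239.9 m³/day.

240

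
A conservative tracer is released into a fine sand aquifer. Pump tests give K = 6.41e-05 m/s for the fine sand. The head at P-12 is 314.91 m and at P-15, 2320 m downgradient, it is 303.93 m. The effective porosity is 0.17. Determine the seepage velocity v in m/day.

0.154

Convert K: 6.41e-05 m/s × 86400 = 5.538 m/day.
Hydraulic gradient i = (314.91 − 303.93) / 2320 = 10.98 / 2320 = 0.004733.
Darcy flux q = K · i = 5.538 × 0.004733 = 0.02621 m/day.
Seepage velocity v = q / n_e = 0.02621 / 0.17 = 0.1542 m/day.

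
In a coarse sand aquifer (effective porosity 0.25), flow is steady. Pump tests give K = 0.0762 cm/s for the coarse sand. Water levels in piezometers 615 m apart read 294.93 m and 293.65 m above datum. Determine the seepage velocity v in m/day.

0.548

Convert K: 0.0762 cm/s × 864 = 65.84 m/day.
Hydraulic gradient i = (294.93 − 293.65) / 615 = 1.28 / 615 = 0.002081.
Darcy flux q = K · i = 65.84 × 0.002081 = 0.1370 m/day.
Seepage velocity v = q / n_e = 0.1370 / 0.25 = 0.5481 m/day.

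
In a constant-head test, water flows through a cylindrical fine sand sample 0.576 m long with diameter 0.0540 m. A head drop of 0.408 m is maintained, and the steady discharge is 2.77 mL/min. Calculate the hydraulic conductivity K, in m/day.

Cross-sectional area A = π·(d/2)² = π × (0.0540/2)² = 0.002290 m².
Convert discharge: 2.77 mL/min = 4.617e-08 m³/s.
Darcy's law rearranged: K = Q·L / (A·Δh) = 4.617e-08 × 0.576 / (0.002290 × 0.408) = 2.846e-05 m/s = 2.459 m/day.

2.46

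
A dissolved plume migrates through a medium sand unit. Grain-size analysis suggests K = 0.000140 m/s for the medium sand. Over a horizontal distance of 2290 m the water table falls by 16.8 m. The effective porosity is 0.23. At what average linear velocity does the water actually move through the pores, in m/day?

Convert K: 0.000140 m/s × 86400 = 12.10 m/day.
Hydraulic gradient i = Δh / L = 16.8 / 2290 = 0.007336.
Darcy flux q = K · i = 12.10 × 0.007336 = 0.08874 m/day.
Seepage velocity v = q / n_e = 0.08874 / 0.23 = 0.3858 m/day.

0.386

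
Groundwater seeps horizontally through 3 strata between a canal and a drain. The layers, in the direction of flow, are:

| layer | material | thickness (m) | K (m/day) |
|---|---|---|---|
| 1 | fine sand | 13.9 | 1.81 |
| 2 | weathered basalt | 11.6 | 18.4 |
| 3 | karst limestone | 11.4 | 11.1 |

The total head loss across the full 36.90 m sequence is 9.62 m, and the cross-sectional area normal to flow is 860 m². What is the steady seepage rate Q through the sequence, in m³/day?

886

Flow is perpendicular to layering, so the layers act in series and the equivalent K is the thickness-weighted harmonic mean.
Total thickness L = 13.9 + 11.6 + 11.4 = 36.90 m.
Σ(b_i/K_i) = 13.9/1.81 + 11.6/18.4 + 11.4/11.1 = 9.337 d.
K_eq = L / Σ(b_i/K_i) = 36.90 / 9.337 = 3.952 m/day.
Q = K_eq · A · (Δh/L) = 3.952 × 860 × (9.62/36.90) = 886.1 m³/day.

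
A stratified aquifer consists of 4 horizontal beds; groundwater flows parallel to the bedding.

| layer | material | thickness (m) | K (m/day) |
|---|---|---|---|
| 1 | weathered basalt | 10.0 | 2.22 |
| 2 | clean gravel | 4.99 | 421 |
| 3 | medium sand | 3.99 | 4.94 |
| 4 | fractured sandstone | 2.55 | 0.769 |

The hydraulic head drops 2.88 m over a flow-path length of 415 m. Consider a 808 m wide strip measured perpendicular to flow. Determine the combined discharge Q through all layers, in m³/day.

Flow is parallel to layering, so each bed carries its own Darcy discharge and the transmissivities add.
Σ(K_i·b_i) = 2.22×10.0 + 421×4.99 + 4.94×3.99 + 0.769×2.55 = 2145 m²/day.
Hydraulic gradient i = Δh / L = 2.88 / 415 = 0.006940.
Q = Σ(K_i·b_i) · W · i = 2145 × 808 × 0.006940 = 12026 m³/day.

12000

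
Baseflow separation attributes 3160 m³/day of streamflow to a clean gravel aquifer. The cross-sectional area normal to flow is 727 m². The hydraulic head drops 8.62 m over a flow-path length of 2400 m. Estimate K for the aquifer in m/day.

1210

Hydraulic gradient i = Δh / L = 8.62 / 2400 = 0.003592.
From Q = K·A·i, K = Q / (A·i) = 3160 / (727.0 × 0.003592) = 1210 m/day.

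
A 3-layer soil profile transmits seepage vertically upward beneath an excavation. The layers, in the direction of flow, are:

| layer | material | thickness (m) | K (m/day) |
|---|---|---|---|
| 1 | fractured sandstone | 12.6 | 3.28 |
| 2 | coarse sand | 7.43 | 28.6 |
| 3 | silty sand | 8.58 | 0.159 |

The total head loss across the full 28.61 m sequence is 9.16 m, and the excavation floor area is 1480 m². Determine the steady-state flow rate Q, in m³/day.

Flow is perpendicular to layering, so the layers act in series and the equivalent K is the thickness-weighted harmonic mean.
Total thickness L = 12.6 + 7.43 + 8.58 = 28.61 m.
Σ(b_i/K_i) = 12.6/3.28 + 7.43/28.6 + 8.58/0.159 = 58.06 d.
K_eq = L / Σ(b_i/K_i) = 28.61 / 58.06 = 0.4927 m/day.
Q = K_eq · A · (Δh/L) = 0.4927 × 1480 × (9.16/28.61) = 233.5 m³/day.

233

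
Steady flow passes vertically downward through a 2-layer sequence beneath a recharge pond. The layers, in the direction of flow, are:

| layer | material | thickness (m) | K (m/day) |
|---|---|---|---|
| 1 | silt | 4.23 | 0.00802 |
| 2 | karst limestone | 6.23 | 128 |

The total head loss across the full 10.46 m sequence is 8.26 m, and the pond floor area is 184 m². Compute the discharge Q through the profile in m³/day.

Flow is perpendicular to layering, so the layers act in series and the equivalent K is the thickness-weighted harmonic mean.
Total thickness L = 4.23 + 6.23 = 10.46 m.
Σ(b_i/K_i) = 4.23/0.00802 + 6.23/128 = 527.5 d.
K_eq = L / Σ(b_i/K_i) = 10.46 / 527.5 = 0.01983 m/day.
Q = K_eq · A · (Δh/L) = 0.01983 × 184 × (8.26/10.46) = 2.881 m³/day.

2.88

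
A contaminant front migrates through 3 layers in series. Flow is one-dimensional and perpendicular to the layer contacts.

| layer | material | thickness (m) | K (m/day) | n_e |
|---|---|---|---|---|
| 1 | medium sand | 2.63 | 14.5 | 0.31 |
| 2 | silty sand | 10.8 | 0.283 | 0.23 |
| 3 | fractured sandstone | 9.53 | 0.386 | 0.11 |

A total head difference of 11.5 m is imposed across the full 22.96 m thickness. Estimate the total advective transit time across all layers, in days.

With flow normal to the layers, continuity requires the same specific discharge q through every layer.
Σ(b_i/K_i) = 2.63/14.5 + 10.8/0.283 + 9.53/0.386 = 63.03 d.
q = Δh / Σ(b_i/K_i) = 11.5 / 63.03 = 0.1824 m/day.
In each layer the seepage velocity is v_i = q/n_i, so the layer transit time is t_i = b_i·n_i / q:
  layer 1 (medium sand): t_1 = 2.63 × 0.31 / 0.1824 = 4.469 d
  layer 2 (silty sand): t_2 = 10.8 × 0.23 / 0.1824 = 13.62 d
  layer 3 (fractured sandstone): t_3 = 9.53 × 0.11 / 0.1824 = 5.746 d
Total t = Σ t_i = 23.83 days.

23.8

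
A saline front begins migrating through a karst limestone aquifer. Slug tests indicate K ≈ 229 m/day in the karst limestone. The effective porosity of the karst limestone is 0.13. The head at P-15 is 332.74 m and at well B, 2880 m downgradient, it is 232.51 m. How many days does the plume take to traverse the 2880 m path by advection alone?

47.0

Hydraulic gradient i = (332.74 − 232.51) / 2880 = 100.23 / 2880 = 0.03480.
Darcy flux q = K · i = 229.0 × 0.03480 = 7.970 m/day.
Seepage velocity v = q / n_e = 7.970 / 0.13 = 61.31 m/day.
Travel time t = L / v = 2880 / 61.31 = 46.98 days.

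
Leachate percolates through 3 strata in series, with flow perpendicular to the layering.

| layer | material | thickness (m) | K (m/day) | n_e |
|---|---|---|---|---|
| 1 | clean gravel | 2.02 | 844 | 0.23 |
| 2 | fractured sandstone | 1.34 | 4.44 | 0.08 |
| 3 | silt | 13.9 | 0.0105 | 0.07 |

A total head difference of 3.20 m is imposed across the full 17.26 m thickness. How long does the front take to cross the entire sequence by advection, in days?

639

With flow normal to the layers, continuity requires the same specific discharge q through every layer.
Σ(b_i/K_i) = 2.02/844 + 1.34/4.44 + 13.9/0.0105 = 1324 d.
q = Δh / Σ(b_i/K_i) = 3.20 / 1324 = 0.002417 m/day.
In each layer the seepage velocity is v_i = q/n_i, so the layer transit time is t_i = b_i·n_i / q:
  layer 1 (clean gravel): t_1 = 2.02 × 0.23 / 0.002417 = 192.2 d
  layer 2 (fractured sandstone): t_2 = 1.34 × 0.08 / 0.002417 = 44.36 d
  layer 3 (silt): t_3 = 13.9 × 0.07 / 0.002417 = 402.6 d
Total t = Σ t_i = 639.2 days.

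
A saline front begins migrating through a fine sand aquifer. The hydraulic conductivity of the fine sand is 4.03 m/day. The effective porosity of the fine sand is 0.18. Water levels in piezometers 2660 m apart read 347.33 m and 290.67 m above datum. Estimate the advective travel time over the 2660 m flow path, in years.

15.3

Hydraulic gradient i = (347.33 − 290.67) / 2660 = 56.66 / 2660 = 0.02130.
Darcy flux q = K · i = 4.030 × 0.02130 = 0.08584 m/day.
Seepage velocity v = q / n_e = 0.08584 / 0.18 = 0.4769 m/day.
Travel time t = L / v = 2660 / 0.4769 = 5578 days = 15.27 years.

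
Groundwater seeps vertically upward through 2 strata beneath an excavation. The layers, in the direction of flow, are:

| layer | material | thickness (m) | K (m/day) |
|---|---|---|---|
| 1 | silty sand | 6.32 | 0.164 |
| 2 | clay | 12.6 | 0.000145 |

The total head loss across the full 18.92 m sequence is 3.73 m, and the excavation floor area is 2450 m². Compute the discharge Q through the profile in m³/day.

0.105

Flow is perpendicular to layering, so the layers act in series and the equivalent K is the thickness-weighted harmonic mean.
Total thickness L = 6.32 + 12.6 = 18.92 m.
Σ(b_i/K_i) = 6.32/0.164 + 12.6/0.000145 = 86935 d.
K_eq = L / Σ(b_i/K_i) = 18.92 / 86935 = 0.0002176 m/day.
Q = K_eq · A · (Δh/L) = 0.0002176 × 2450 × (3.73/18.92) = 0.1051 m³/day.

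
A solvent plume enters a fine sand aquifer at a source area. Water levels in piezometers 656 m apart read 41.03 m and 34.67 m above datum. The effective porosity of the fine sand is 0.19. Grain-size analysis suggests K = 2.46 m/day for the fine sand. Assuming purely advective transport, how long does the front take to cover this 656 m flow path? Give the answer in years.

Hydraulic gradient i = (41.03 − 34.67) / 656 = 6.36 / 656 = 0.009695.
Darcy flux q = K · i = 2.460 × 0.009695 = 0.02385 m/day.
Seepage velocity v = q / n_e = 0.02385 / 0.19 = 0.1255 m/day.
Travel time t = L / v = 656 / 0.1255 = 5226 days = 14.31 years.

14.3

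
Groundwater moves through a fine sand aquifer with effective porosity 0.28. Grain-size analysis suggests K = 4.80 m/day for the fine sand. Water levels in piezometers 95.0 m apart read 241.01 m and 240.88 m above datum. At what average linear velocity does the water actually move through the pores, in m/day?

0.0235

Hydraulic gradient i = (241.01 − 240.88) / 95.0 = 0.13 / 95.0 = 0.001368.
Darcy flux q = K · i = 4.800 × 0.001368 = 0.006568 m/day.
Seepage velocity v = q / n_e = 0.006568 / 0.28 = 0.02346 m/day.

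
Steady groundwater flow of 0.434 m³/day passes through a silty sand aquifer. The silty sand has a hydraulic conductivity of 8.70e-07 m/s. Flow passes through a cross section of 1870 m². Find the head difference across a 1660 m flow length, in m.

5.13

Convert K: 8.70e-07 m/s × 86400 = 0.07517 m/day.
From Q = K·A·i, i = Q / (K·A) = 0.434 / (0.07517 × 1870) = 0.003088.
Head loss Δh = i · L = 0.003088 × 1660 = 5.125 m.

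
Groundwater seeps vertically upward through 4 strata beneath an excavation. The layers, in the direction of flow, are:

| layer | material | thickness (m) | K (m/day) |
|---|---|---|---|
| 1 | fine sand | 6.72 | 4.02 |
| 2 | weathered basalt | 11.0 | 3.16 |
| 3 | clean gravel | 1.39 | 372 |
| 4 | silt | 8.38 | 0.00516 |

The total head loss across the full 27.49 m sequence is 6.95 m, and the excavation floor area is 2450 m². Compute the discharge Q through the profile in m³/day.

10.5

Flow is perpendicular to layering, so the layers act in series and the equivalent K is the thickness-weighted harmonic mean.
Total thickness L = 6.72 + 11.0 + 1.39 + 8.38 = 27.49 m.
Σ(b_i/K_i) = 6.72/4.02 + 11.0/3.16 + 1.39/372 + 8.38/0.00516 = 1629 d.
K_eq = L / Σ(b_i/K_i) = 27.49 / 1629 = 0.01687 m/day.
Q = K_eq · A · (Δh/L) = 0.01687 × 2450 × (6.95/27.49) = 10.45 m³/day.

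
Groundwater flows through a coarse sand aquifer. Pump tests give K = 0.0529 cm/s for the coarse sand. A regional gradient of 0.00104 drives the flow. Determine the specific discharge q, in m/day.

0.0475

Convert K: 0.0529 cm/s × 864 = 45.71 m/day.
Hydraulic gradient i = 0.00104.
Specific discharge q = K · i = 45.71 × 0.001040 = 0.04753 m/day.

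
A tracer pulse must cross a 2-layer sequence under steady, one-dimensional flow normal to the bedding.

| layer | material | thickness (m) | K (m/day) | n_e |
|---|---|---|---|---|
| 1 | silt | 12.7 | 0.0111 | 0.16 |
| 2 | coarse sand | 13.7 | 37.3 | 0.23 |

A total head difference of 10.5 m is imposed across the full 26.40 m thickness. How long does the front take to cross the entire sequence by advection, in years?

With flow normal to the layers, continuity requires the same specific discharge q through every layer.
Σ(b_i/K_i) = 12.7/0.0111 + 13.7/37.3 = 1145 d.
q = Δh / Σ(b_i/K_i) = 10.5 / 1145 = 0.009174 m/day.
In each layer the seepage velocity is v_i = q/n_i, so the layer transit time is t_i = b_i·n_i / q:
  layer 1 (silt): t_1 = 12.7 × 0.16 / 0.009174 = 221.5 d
  layer 2 (coarse sand): t_2 = 13.7 × 0.23 / 0.009174 = 343.5 d
Total t = Σ t_i = 565.0 days = 1.547 years.

1.55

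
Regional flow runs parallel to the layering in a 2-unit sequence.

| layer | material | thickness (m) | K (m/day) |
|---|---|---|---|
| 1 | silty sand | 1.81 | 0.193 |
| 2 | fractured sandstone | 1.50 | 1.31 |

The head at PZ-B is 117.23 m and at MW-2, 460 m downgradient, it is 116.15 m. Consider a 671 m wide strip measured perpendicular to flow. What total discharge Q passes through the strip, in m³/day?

Flow is parallel to layering, so each bed carries its own Darcy discharge and the transmissivities add.
Σ(K_i·b_i) = 0.193×1.81 + 1.31×1.50 = 2.314 m²/day.
Hydraulic gradient i = (117.23 − 116.15) / 460 = 1.08 / 460 = 0.002348.
Q = Σ(K_i·b_i) · W · i = 2.314 × 671 × 0.002348 = 3.646 m³/day.

3.65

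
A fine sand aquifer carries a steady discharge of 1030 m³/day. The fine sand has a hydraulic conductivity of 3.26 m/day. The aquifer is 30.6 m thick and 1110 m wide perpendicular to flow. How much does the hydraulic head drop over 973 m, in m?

9.05

Cross-sectional area A = 1110 × 30.6 = 33966 m².
From Q = K·A·i, i = Q / (K·A) = 1030 / (3.260 × 33966) = 0.009302.
Head loss Δh = i · L = 0.009302 × 973 = 9.051 m.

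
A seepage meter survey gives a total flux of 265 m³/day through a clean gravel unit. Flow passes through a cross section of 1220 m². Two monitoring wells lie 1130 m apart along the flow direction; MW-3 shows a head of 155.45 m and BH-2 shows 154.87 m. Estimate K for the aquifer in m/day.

Hydraulic gradient i = (155.45 − 154.87) / 1130 = 0.58 / 1130 = 0.0005133.
From Q = K·A·i, K = Q / (A·i) = 265 / (1220 × 0.0005133) = 423.2 m/day.

423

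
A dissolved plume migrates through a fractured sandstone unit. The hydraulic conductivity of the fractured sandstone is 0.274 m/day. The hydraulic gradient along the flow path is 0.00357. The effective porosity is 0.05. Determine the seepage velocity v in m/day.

Hydraulic gradient i = 0.00357.
Darcy flux q = K · i = 0.2740 × 0.003570 = 0.0009782 m/day.
Seepage velocity v = q / n_e = 0.0009782 / 0.05 = 0.01956 m/day.

0.0196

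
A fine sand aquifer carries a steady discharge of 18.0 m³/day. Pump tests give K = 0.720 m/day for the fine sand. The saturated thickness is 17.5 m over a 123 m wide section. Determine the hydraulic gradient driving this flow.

0.0116

Cross-sectional area A = 123 × 17.5 = 2152 m².
From Q = K·A·i, i = Q / (K·A) = 18.0 / (0.7200 × 2152) = 0.01161.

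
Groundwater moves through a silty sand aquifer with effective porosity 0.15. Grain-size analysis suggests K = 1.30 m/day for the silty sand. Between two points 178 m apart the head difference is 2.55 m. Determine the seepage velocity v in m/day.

0.124

Hydraulic gradient i = Δh / L = 2.55 / 178 = 0.01433.
Darcy flux q = K · i = 1.300 × 0.01433 = 0.01862 m/day.
Seepage velocity v = q / n_e = 0.01862 / 0.15 = 0.1242 m/day.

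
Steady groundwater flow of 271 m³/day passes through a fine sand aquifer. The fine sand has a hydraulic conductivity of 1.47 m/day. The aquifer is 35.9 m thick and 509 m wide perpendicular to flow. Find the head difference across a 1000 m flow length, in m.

10.1

Cross-sectional area A = 509 × 35.9 = 18273 m².
From Q = K·A·i, i = Q / (K·A) = 271 / (1.470 × 18273) = 0.01009.
Head loss Δh = i · L = 0.01009 × 1000 = 10.09 m.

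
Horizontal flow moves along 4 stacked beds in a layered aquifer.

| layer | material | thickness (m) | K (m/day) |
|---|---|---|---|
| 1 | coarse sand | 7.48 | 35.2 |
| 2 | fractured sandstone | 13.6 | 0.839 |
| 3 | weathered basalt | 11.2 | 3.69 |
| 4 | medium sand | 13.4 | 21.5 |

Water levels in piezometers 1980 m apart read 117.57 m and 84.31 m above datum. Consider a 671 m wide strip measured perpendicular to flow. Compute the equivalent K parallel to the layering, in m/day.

Flow is parallel to layering, so each bed carries its own Darcy discharge and the transmissivities add.
Σ(K_i·b_i) = 35.2×7.48 + 0.839×13.6 + 3.69×11.2 + 21.5×13.4 = 604.1 m²/day.
Total thickness b = 45.68 m, so K_eq = Σ(K_i·b_i)/b = 13.23 m/day.

13.2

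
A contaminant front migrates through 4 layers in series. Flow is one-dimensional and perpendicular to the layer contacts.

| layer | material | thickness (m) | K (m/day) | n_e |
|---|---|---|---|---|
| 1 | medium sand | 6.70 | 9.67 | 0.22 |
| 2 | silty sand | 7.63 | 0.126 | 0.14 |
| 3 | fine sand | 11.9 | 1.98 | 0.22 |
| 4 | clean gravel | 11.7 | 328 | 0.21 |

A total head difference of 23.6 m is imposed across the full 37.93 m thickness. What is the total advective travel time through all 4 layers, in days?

With flow normal to the layers, continuity requires the same specific discharge q through every layer.
Σ(b_i/K_i) = 6.70/9.67 + 7.63/0.126 + 11.9/1.98 + 11.7/328 = 67.29 d.
q = Δh / Σ(b_i/K_i) = 23.6 / 67.29 = 0.3507 m/day.
In each layer the seepage velocity is v_i = q/n_i, so the layer transit time is t_i = b_i·n_i / q:
  layer 1 (medium sand): t_1 = 6.70 × 0.22 / 0.3507 = 4.203 d
  layer 2 (silty sand): t_2 = 7.63 × 0.14 / 0.3507 = 3.046 d
  layer 3 (fine sand): t_3 = 11.9 × 0.22 / 0.3507 = 7.465 d
  layer 4 (clean gravel): t_4 = 11.7 × 0.21 / 0.3507 = 7.006 d
Total t = Σ t_i = 21.72 days.

21.7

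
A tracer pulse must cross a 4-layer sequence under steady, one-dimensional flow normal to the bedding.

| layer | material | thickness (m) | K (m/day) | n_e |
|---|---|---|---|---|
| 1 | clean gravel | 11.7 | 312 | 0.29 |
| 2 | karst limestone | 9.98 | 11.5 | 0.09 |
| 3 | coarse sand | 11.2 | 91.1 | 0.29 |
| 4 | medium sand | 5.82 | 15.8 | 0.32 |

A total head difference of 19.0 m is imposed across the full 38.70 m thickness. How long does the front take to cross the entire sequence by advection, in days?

With flow normal to the layers, continuity requires the same specific discharge q through every layer.
Σ(b_i/K_i) = 11.7/312 + 9.98/11.5 + 11.2/91.1 + 5.82/15.8 = 1.397 d.
q = Δh / Σ(b_i/K_i) = 19.0 / 1.397 = 13.60 m/day.
In each layer the seepage velocity is v_i = q/n_i, so the layer transit time is t_i = b_i·n_i / q:
  layer 1 (clean gravel): t_1 = 11.7 × 0.29 / 13.60 = 0.2494 d
  layer 2 (karst limestone): t_2 = 9.98 × 0.09 / 13.60 = 0.06602 d
  layer 3 (coarse sand): t_3 = 11.2 × 0.29 / 13.60 = 0.2387 d
  layer 4 (medium sand): t_4 = 5.82 × 0.32 / 13.60 = 0.1369 d
Total t = Σ t_i = 0.6911 days.

0.691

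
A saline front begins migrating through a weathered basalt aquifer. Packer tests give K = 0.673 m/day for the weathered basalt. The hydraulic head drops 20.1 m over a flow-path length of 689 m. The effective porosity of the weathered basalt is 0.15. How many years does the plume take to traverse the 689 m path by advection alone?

14.4

Hydraulic gradient i = Δh / L = 20.1 / 689 = 0.02917.
Darcy flux q = K · i = 0.6730 × 0.02917 = 0.01963 m/day.
Seepage velocity v = q / n_e = 0.01963 / 0.15 = 0.1309 m/day.
Travel time t = L / v = 689 / 0.1309 = 5264 days = 14.41 years.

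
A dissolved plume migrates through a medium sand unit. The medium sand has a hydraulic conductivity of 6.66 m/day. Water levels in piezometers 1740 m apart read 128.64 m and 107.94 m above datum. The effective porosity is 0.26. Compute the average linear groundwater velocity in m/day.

0.305

Hydraulic gradient i = (128.64 − 107.94) / 1740 = 20.7 / 1740 = 0.01190.
Darcy flux q = K · i = 6.660 × 0.01190 = 0.07923 m/day.
Seepage velocity v = q / n_e = 0.07923 / 0.26 = 0.3047 m/day.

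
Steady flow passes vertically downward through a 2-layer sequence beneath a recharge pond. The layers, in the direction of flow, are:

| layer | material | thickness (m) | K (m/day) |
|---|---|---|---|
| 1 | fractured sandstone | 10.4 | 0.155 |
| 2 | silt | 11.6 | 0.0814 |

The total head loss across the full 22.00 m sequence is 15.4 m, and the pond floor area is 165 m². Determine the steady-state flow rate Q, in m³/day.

Flow is perpendicular to layering, so the layers act in series and the equivalent K is the thickness-weighted harmonic mean.
Total thickness L = 10.4 + 11.6 = 22.00 m.
Σ(b_i/K_i) = 10.4/0.155 + 11.6/0.0814 = 209.6 d.
K_eq = L / Σ(b_i/K_i) = 22.00 / 209.6 = 0.1050 m/day.
Q = K_eq · A · (Δh/L) = 0.1050 × 165 × (15.4/22.00) = 12.12 m³/day.

12.1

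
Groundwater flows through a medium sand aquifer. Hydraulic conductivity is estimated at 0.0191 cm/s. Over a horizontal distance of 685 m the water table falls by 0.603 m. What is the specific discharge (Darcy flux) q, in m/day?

0.0145

Convert K: 0.0191 cm/s × 864 = 16.50 m/day.
Hydraulic gradient i = Δh / L = 0.603 / 685 = 0.0008803.
Specific discharge q = K · i = 16.50 × 0.0008803 = 0.01453 m/day.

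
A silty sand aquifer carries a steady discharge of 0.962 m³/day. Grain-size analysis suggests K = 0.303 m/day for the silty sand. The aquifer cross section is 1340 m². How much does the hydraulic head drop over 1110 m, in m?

From Q = K·A·i, i = Q / (K·A) = 0.962 / (0.3030 × 1340) = 0.002369.
Head loss Δh = i · L = 0.002369 × 1110 = 2.630 m.

2.63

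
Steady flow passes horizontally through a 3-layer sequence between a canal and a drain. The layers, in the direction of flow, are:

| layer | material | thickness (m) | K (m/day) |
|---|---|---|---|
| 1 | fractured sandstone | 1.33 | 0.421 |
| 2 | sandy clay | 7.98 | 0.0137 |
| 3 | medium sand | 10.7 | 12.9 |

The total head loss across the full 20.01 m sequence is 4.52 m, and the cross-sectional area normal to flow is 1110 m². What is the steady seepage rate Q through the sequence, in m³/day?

Flow is perpendicular to layering, so the layers act in series and the equivalent K is the thickness-weighted harmonic mean.
Total thickness L = 1.33 + 7.98 + 10.7 = 20.01 m.
Σ(b_i/K_i) = 1.33/0.421 + 7.98/0.0137 + 10.7/12.9 = 586.5 d.
K_eq = L / Σ(b_i/K_i) = 20.01 / 586.5 = 0.03412 m/day.
Q = K_eq · A · (Δh/L) = 0.03412 × 1110 × (4.52/20.01) = 8.555 m³/day.

8.55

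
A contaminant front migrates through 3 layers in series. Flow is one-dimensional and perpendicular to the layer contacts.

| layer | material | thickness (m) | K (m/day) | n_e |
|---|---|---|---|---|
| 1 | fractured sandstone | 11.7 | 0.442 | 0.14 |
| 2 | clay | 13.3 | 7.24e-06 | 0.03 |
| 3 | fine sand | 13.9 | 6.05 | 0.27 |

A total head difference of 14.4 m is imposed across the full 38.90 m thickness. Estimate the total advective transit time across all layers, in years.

With flow normal to the layers, continuity requires the same specific discharge q through every layer.
Σ(b_i/K_i) = 11.7/0.442 + 13.3/7.24e-06 + 13.9/6.05 = 1.837e+06 d.
q = Δh / Σ(b_i/K_i) = 14.4 / 1.837e+06 = 7.839e-06 m/day.
In each layer the seepage velocity is v_i = q/n_i, so the layer transit time is t_i = b_i·n_i / q:
  layer 1 (fractured sandstone): t_1 = 11.7 × 0.14 / 7.839e-06 = 2.090e+05 d
  layer 2 (clay): t_2 = 13.3 × 0.03 / 7.839e-06 = 50901 d
  layer 3 (fine sand): t_3 = 13.9 × 0.27 / 7.839e-06 = 4.788e+05 d
Total t = Σ t_i = 7.386e+05 days = 2022 years.

2020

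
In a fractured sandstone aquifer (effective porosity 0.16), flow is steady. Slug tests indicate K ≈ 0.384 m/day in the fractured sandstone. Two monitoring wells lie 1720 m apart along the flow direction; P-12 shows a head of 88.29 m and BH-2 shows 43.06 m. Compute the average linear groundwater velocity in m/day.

0.0631

Hydraulic gradient i = (88.29 − 43.06) / 1720 = 45.23 / 1720 = 0.02630.
Darcy flux q = K · i = 0.3840 × 0.02630 = 0.01010 m/day.
Seepage velocity v = q / n_e = 0.01010 / 0.16 = 0.06311 m/day.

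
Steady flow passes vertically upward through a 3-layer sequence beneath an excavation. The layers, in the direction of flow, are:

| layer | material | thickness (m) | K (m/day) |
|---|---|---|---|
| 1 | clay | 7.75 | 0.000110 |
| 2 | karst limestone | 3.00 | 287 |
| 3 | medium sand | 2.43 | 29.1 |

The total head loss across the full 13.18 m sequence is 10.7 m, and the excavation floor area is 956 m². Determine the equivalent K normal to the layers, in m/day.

0.000187

Flow is perpendicular to layering, so the layers act in series and the equivalent K is the thickness-weighted harmonic mean.
Total thickness L = 7.75 + 3.00 + 2.43 = 13.18 m.
Σ(b_i/K_i) = 7.75/0.000110 + 3.00/287 + 2.43/29.1 = 70455 d.
K_eq = L / Σ(b_i/K_i) = 13.18 / 70455 = 0.0001871 m/day.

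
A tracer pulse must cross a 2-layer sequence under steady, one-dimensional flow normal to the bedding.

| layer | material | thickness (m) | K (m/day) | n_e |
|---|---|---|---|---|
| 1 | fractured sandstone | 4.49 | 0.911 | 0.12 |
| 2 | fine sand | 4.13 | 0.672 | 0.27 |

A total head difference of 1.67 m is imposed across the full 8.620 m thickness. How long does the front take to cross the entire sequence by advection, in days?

11.0

With flow normal to the layers, continuity requires the same specific discharge q through every layer.
Σ(b_i/K_i) = 4.49/0.911 + 4.13/0.672 = 11.07 d.
q = Δh / Σ(b_i/K_i) = 1.67 / 11.07 = 0.1508 m/day.
In each layer the seepage velocity is v_i = q/n_i, so the layer transit time is t_i = b_i·n_i / q:
  layer 1 (fractured sandstone): t_1 = 4.49 × 0.12 / 0.1508 = 3.573 d
  layer 2 (fine sand): t_2 = 4.13 × 0.27 / 0.1508 = 7.395 d
Total t = Σ t_i = 10.97 days.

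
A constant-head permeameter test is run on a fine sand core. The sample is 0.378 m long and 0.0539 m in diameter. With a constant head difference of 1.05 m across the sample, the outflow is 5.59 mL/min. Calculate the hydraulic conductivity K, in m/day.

Cross-sectional area A = π·(d/2)² = π × (0.0539/2)² = 0.002282 m².
Convert discharge: 5.59 mL/min = 9.317e-08 m³/s.
Darcy's law rearranged: K = Q·L / (A·Δh) = 9.317e-08 × 0.378 / (0.002282 × 1.05) = 1.470e-05 m/s = 1.270 m/day.

1.27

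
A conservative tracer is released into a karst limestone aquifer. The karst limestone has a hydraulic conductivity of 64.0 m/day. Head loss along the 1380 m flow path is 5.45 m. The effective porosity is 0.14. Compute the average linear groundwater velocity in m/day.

1.81

Hydraulic gradient i = Δh / L = 5.45 / 1380 = 0.003949.
Darcy flux q = K · i = 64.00 × 0.003949 = 0.2528 m/day.
Seepage velocity v = q / n_e = 0.2528 / 0.14 = 1.805 m/day.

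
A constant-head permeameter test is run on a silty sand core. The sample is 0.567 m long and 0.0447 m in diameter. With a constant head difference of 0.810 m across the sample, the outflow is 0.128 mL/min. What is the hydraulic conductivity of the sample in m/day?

0.0822

Cross-sectional area A = π·(d/2)² = π × (0.0447/2)² = 0.001569 m².
Convert discharge: 0.128 mL/min = 2.133e-09 m³/s.
Darcy's law rearranged: K = Q·L / (A·Δh) = 2.133e-09 × 0.567 / (0.001569 × 0.810) = 9.516e-07 m/s = 0.08222 m/day.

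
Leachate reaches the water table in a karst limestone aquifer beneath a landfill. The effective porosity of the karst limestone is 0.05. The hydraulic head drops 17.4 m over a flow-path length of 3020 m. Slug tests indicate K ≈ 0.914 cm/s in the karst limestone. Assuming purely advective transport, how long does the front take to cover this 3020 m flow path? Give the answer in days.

33.2

Convert K: 0.914 cm/s × 864 = 789.7 m/day.
Hydraulic gradient i = Δh / L = 17.4 / 3020 = 0.005762.
Darcy flux q = K · i = 789.7 × 0.005762 = 4.550 m/day.
Seepage velocity v = q / n_e = 4.550 / 0.05 = 91.00 m/day.
Travel time t = L / v = 3020 / 91.00 = 33.19 days.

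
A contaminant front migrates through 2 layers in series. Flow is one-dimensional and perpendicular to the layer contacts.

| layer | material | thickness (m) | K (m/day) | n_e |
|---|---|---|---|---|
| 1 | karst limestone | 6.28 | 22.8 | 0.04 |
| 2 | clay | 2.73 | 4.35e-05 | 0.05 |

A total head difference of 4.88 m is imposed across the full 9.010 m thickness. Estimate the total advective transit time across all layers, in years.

13.7

With flow normal to the layers, continuity requires the same specific discharge q through every layer.
Σ(b_i/K_i) = 6.28/22.8 + 2.73/4.35e-05 = 62759 d.
q = Δh / Σ(b_i/K_i) = 4.88 / 62759 = 7.776e-05 m/day.
In each layer the seepage velocity is v_i = q/n_i, so the layer transit time is t_i = b_i·n_i / q:
  layer 1 (karst limestone): t_1 = 6.28 × 0.04 / 7.776e-05 = 3231 d
  layer 2 (clay): t_2 = 2.73 × 0.05 / 7.776e-05 = 1755 d
Total t = Σ t_i = 4986 days = 13.65 years.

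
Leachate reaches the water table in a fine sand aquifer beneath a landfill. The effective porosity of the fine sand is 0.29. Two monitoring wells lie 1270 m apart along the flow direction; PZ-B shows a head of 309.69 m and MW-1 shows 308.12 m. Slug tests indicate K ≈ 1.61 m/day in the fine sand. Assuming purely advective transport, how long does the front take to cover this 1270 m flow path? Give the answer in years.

Hydraulic gradient i = (309.69 − 308.12) / 1270 = 1.57 / 1270 = 0.001236.
Darcy flux q = K · i = 1.610 × 0.001236 = 0.001990 m/day.
Seepage velocity v = q / n_e = 0.001990 / 0.29 = 0.006863 m/day.
Travel time t = L / v = 1270 / 0.006863 = 1.850e+05 days = 506.6 years.

507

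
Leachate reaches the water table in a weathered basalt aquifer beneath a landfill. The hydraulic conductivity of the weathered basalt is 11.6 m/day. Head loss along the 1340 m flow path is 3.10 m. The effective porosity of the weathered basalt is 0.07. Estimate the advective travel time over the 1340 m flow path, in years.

Hydraulic gradient i = Δh / L = 3.10 / 1340 = 0.002313.
Darcy flux q = K · i = 11.60 × 0.002313 = 0.02684 m/day.
Seepage velocity v = q / n_e = 0.02684 / 0.07 = 0.3834 m/day.
Travel time t = L / v = 1340 / 0.3834 = 3495 days = 9.570 years.

9.57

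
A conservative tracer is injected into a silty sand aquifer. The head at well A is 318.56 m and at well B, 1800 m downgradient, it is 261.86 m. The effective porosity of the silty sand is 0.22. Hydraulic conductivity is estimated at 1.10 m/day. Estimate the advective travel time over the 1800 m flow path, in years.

Hydraulic gradient i = (318.56 − 261.86) / 1800 = 56.7 / 1800 = 0.03150.
Darcy flux q = K · i = 1.100 × 0.03150 = 0.03465 m/day.
Seepage velocity v = q / n_e = 0.03465 / 0.22 = 0.1575 m/day.
Travel time t = L / v = 1800 / 0.1575 = 11429 days = 31.29 years.

31.3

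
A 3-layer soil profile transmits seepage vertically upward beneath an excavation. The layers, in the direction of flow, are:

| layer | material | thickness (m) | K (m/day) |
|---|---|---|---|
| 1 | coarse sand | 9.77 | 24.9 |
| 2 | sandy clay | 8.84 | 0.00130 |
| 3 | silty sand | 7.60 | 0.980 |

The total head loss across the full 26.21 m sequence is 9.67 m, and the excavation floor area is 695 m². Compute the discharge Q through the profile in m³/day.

Flow is perpendicular to layering, so the layers act in series and the equivalent K is the thickness-weighted harmonic mean.
Total thickness L = 9.77 + 8.84 + 7.60 = 26.21 m.
Σ(b_i/K_i) = 9.77/24.9 + 8.84/0.00130 + 7.60/0.980 = 6808 d.
K_eq = L / Σ(b_i/K_i) = 26.21 / 6808 = 0.003850 m/day.
Q = K_eq · A · (Δh/L) = 0.003850 × 695 × (9.67/26.21) = 0.9871 m³/day.

0.987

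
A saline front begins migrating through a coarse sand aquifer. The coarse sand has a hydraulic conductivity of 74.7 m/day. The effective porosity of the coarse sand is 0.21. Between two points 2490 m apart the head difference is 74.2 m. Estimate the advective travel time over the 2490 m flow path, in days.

235

Hydraulic gradient i = Δh / L = 74.2 / 2490 = 0.02980.
Darcy flux q = K · i = 74.70 × 0.02980 = 2.226 m/day.
Seepage velocity v = q / n_e = 2.226 / 0.21 = 10.60 m/day.
Travel time t = L / v = 2490 / 10.60 = 234.9 days.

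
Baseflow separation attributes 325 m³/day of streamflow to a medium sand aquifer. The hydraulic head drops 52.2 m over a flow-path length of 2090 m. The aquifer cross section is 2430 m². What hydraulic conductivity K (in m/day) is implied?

Hydraulic gradient i = Δh / L = 52.2 / 2090 = 0.02498.
From Q = K·A·i, K = Q / (A·i) = 325 / (2430 × 0.02498) = 5.355 m/day.

5.35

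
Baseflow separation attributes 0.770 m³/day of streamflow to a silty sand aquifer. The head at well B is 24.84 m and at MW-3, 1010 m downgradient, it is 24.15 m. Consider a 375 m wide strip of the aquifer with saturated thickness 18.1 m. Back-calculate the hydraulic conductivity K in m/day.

Cross-sectional area A = 375 × 18.1 = 6788 m².
Hydraulic gradient i = (24.84 − 24.15) / 1010 = 0.69 / 1010 = 0.0006832.
From Q = K·A·i, K = Q / (A·i) = 0.770 / (6788 × 0.0006832) = 0.1661 m/day.

0.166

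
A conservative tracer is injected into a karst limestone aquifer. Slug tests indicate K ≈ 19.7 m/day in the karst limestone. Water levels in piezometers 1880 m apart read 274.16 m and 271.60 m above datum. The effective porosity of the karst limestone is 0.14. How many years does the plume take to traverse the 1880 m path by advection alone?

Hydraulic gradient i = (274.16 − 271.60) / 1880 = 2.56 / 1880 = 0.001362.
Darcy flux q = K · i = 19.70 × 0.001362 = 0.02683 m/day.
Seepage velocity v = q / n_e = 0.02683 / 0.14 = 0.1916 m/day.
Travel time t = L / v = 1880 / 0.1916 = 9812 days = 26.86 years.

26.9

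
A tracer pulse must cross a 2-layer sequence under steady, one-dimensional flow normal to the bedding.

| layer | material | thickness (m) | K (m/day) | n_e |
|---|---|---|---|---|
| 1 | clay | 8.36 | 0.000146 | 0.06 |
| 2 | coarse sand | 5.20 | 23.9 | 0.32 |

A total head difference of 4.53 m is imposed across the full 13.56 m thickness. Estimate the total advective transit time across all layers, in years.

74.9

With flow normal to the layers, continuity requires the same specific discharge q through every layer.
Σ(b_i/K_i) = 8.36/0.000146 + 5.20/23.9 = 57260 d.
q = Δh / Σ(b_i/K_i) = 4.53 / 57260 = 7.911e-05 m/day.
In each layer the seepage velocity is v_i = q/n_i, so the layer transit time is t_i = b_i·n_i / q:
  layer 1 (clay): t_1 = 8.36 × 0.06 / 7.911e-05 = 6340 d
  layer 2 (coarse sand): t_2 = 5.20 × 0.32 / 7.911e-05 = 21033 d
Total t = Σ t_i = 27374 days = 74.95 years.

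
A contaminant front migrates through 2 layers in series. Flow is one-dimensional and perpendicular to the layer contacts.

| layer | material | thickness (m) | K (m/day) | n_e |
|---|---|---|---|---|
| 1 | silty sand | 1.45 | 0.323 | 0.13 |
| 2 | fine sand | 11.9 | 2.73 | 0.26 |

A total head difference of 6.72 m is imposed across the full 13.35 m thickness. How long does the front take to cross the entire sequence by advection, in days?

4.32

With flow normal to the layers, continuity requires the same specific discharge q through every layer.
Σ(b_i/K_i) = 1.45/0.323 + 11.9/2.73 = 8.848 d.
q = Δh / Σ(b_i/K_i) = 6.72 / 8.848 = 0.7595 m/day.
In each layer the seepage velocity is v_i = q/n_i, so the layer transit time is t_i = b_i·n_i / q:
  layer 1 (silty sand): t_1 = 1.45 × 0.13 / 0.7595 = 0.2482 d
  layer 2 (fine sand): t_2 = 11.9 × 0.26 / 0.7595 = 4.074 d
Total t = Σ t_i = 4.322 days.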